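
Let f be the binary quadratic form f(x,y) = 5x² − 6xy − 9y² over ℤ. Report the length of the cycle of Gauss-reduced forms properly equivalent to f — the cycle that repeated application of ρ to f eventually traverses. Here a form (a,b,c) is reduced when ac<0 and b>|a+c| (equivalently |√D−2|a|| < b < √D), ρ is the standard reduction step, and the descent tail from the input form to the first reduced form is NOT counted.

D = 216, ⌊√D⌋ = 14
descent: ρ → (-9,6,5)  [lands on river]
river: ρ → (5,14,-1)
river: ρ → (-1,14,5)
river: ρ → (5,6,-9)
river: ρ → (-9,12,2)
river: ρ → (2,12,-9)
ρ-cycle length = 6 (tail of 1 descent step not counted)

6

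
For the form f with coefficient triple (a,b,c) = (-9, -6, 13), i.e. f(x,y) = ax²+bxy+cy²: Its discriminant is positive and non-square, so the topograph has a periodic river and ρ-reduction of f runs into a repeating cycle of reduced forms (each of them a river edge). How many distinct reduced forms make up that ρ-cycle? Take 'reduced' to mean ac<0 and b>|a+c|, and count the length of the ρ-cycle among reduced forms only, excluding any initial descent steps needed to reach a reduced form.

D = 504, ⌊√D⌋ = 22
descent: ρ → (13,6,-9)  [lands on river]
river: ρ → (-9,12,10)
river: ρ → (10,8,-11)
river: ρ → (-11,14,7)
river: ρ → (7,14,-11)
river: ρ → (-11,8,10)
river: ρ → (10,12,-9)
river: ρ → (-9,6,13)
river: ρ → (13,20,-2)
river: ρ → (-2,20,13)
ρ-cycle length = 10 (tail of 1 descent step not counted)

10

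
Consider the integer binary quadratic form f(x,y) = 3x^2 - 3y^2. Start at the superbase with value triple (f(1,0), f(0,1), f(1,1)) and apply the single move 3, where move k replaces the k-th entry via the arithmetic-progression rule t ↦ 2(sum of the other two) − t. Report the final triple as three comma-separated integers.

start (3,-3,0) = (f(1,0),f(0,1),f(1,1))
replace slot 3: 2·(3+(-3)) − 0 = 0 → (3,-3,0)

3,-3,0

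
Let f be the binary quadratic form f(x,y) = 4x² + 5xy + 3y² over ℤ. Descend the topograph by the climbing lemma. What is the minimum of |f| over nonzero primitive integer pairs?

translate: b→-3 (≡5 mod 8), so (4,5,3)→(4,-3,2)
flip: (4,-3,2)→(2,3,4)
translate: b→-1 (≡3 mod 4), so (2,3,4)→(2,-1,3)
reduced (well bottom): (2,-1,3) with a≤c, −a<b≤a
well minimum = a = 2

2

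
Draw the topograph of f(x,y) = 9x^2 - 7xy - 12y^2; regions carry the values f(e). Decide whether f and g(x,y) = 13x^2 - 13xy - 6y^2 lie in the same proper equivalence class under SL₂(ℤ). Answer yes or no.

D₁ = 481, D₂ = 481
river cycle of f (length 30): (-12, 7, 9), (9, 11, -10), (-10, 9, 10), (10, 11, -9), (-9, 7, 12), (12, 17, -4), (-4, 15, 16), (16, 17, -3), (-3, 19, 10), (10, 21, -1), … (20 more)
river cycle of g (length 26): (-6, 13, 13), (13, 13, -6), (-6, 11, 15), (15, 19, -2), (-2, 21, 5), (5, 19, -6), (-6, 17, 8), (8, 15, -8), (-8, 17, 6), (6, 19, -5), … (16 more)
cycles differ ⇒ inequivalent

no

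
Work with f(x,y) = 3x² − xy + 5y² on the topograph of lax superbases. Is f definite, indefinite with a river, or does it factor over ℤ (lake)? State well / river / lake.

D = b²−4ac = (-1)² − 4·3·5 = -59
D < 0 ⇒ definite ⇒ every region one sign ⇒ single well

well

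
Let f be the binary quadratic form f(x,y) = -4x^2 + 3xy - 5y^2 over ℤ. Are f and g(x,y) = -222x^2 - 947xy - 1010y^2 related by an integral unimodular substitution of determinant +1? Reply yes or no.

D₁ = -71, D₂ = -71
f is negative-definite; reduce −f:
−f: reduced (well bottom): (4,-3,5) with a≤c, −a<b≤a
flip sign back: reduced form of f is (-4,3,-5)
g is negative-definite; reduce −g:
−g: translate: b→59 (≡947 mod 444), so (222,947,1010)→(222,59,4)
−g: flip: (222,59,4)→(4,-59,222)
−g: translate: b→-3 (≡-59 mod 8), so (4,-59,222)→(4,-3,5)
−g: reduced (well bottom): (4,-3,5) with a≤c, −a<b≤a
flip sign back: reduced form of g is (-4,3,-5)
reduced forms (-4, 3, -5) vs (-4, 3, -5) ⇒ equivalent

yes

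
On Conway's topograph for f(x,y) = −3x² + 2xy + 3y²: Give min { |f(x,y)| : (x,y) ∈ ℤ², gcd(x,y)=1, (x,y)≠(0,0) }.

river: ρ → (3,4,-2)
river: ρ → (-2,4,3)
river: ρ → (3,2,-3)
river: ρ → (-3,4,2)
river: ρ → (2,4,-3)
river: ρ → (-3,2,3)
closes: descent 0, river 6
min |a| on river = 2

2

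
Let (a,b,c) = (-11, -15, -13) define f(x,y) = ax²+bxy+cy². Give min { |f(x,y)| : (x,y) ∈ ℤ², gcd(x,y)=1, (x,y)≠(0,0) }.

translate: b→-7 (≡15 mod 22), so (11,15,13)→(11,-7,9)
flip: (11,-7,9)→(9,7,11)
reduced (well bottom): (9,7,11) with a≤c, −a<b≤a
well minimum |f| = |-9| = 9 (negative-definite)

9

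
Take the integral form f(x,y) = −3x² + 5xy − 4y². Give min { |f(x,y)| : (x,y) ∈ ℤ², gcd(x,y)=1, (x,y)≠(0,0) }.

translate: b→1 (≡-5 mod 6), so (3,-5,4)→(3,1,2)
flip: (3,1,2)→(2,-1,3)
reduced (well bottom): (2,-1,3) with a≤c, −a<b≤a
well minimum |f| = |-2| = 2 (negative-definite)

2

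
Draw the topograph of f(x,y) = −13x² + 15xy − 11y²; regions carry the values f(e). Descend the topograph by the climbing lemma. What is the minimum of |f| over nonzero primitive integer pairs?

translate: b→11 (≡-15 mod 26), so (13,-15,11)→(13,11,9)
flip: (13,11,9)→(9,-11,13)
translate: b→7 (≡-11 mod 18), so (9,-11,13)→(9,7,11)
reduced (well bottom): (9,7,11) with a≤c, −a<b≤a
well minimum |f| = |-9| = 9 (negative-definite)

9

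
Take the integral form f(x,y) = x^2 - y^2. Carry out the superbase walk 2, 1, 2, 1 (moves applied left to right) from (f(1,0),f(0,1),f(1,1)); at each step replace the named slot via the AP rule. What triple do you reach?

start (1,-1,0) = (f(1,0),f(0,1),f(1,1))
replace slot 2: 2·(1+0) − (-1) = 3 → (1,3,0)
replace slot 1: 2·(3+0) − 1 = 5 → (5,3,0)
replace slot 2: 2·(5+0) − 3 = 7 → (5,7,0)
replace slot 1: 2·(7+0) − 5 = 9 → (9,7,0)

9,7,0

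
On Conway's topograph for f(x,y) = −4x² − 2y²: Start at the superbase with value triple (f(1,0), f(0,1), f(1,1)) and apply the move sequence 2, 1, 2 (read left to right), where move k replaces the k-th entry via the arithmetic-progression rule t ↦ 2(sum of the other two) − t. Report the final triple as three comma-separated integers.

start (-4,-2,-6) = (f(1,0),f(0,1),f(1,1))
replace slot 2: 2·((-4)+(-6)) − (-2) = -18 → (-4,-18,-6)
replace slot 1: 2·((-18)+(-6)) − (-4) = -44 → (-44,-18,-6)
replace slot 2: 2·((-44)+(-6)) − (-18) = -82 → (-44,-82,-6)

-44,-82,-6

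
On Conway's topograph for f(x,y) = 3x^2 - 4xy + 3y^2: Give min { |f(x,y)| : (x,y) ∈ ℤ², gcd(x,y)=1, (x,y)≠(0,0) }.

translate: b→2 (≡-4 mod 6), so (3,-4,3)→(3,2,2)
flip: (3,2,2)→(2,-2,3)
translate: b→2 (≡-2 mod 4), so (2,-2,3)→(2,2,3)
reduced (well bottom): (2,2,3) with a≤c, −a<b≤a
well minimum = a = 2

2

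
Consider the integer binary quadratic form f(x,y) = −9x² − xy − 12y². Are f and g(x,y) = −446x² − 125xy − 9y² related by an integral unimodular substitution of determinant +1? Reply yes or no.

D₁ = -431, D₂ = -431
f is negative-definite; reduce −f:
−f: reduced (well bottom): (9,1,12) with a≤c, −a<b≤a
flip sign back: reduced form of f is (-9,-1,-12)
g is negative-definite; reduce −g:
−g: flip: (446,125,9)→(9,-125,446)
−g: translate: b→1 (≡-125 mod 18), so (9,-125,446)→(9,1,12)
−g: reduced (well bottom): (9,1,12) with a≤c, −a<b≤a
flip sign back: reduced form of g is (-9,-1,-12)
reduced forms (-9, -1, -12) vs (-9, -1, -12) ⇒ equivalent

yes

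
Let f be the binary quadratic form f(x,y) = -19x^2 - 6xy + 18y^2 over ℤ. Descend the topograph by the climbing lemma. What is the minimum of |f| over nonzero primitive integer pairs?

descent: ρ → (18,6,-19)  [lands on river]
river: ρ → (-19,32,5)
river: ρ → (5,28,-31)
river: ρ → (-31,34,2)
river: ρ → (2,34,-31)
river: ρ → (-31,28,5)
river: ρ → (5,32,-19)
river: ρ → (-19,6,18)
river: ρ → (18,30,-7)
river: ρ → (-7,26,26)
river: ρ → (26,26,-7)
river: ρ → (-7,30,18)
closes: descent 1, river 12
min |a| on river = 2

2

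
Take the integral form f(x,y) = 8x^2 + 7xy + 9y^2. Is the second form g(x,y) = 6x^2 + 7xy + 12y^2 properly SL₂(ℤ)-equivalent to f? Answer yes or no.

D₁ = -239, D₂ = -239
f: reduced (well bottom): (8,7,9) with a≤c, −a<b≤a
g: translate: b→-5 (≡7 mod 12), so (6,7,12)→(6,-5,11)
g: reduced (well bottom): (6,-5,11) with a≤c, −a<b≤a
reduced forms (8, 7, 9) vs (6, -5, 11) ⇒ inequivalent

no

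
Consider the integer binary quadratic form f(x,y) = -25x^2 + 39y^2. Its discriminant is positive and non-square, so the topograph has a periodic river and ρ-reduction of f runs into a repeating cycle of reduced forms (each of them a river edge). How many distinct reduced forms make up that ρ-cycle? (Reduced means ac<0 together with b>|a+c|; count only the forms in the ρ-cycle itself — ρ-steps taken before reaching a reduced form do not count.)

D = 3900, ⌊√D⌋ = 62
descent: ρ → (39,0,-25)
descent: ρ → (-25,50,14)  [lands on river]
river: ρ → (14,62,-1)
river: ρ → (-1,62,14)
river: ρ → (14,50,-25)
ρ-cycle length = 4 (tail of 2 descent steps not counted)

4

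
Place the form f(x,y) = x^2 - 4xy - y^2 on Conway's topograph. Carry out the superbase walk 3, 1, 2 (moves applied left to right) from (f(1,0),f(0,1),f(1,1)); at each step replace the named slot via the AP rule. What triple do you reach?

start (1,-1,-4) = (f(1,0),f(0,1),f(1,1))
replace slot 3: 2·(1+(-1)) − (-4) = 4 → (1,-1,4)
replace slot 1: 2·((-1)+4) − 1 = 5 → (5,-1,4)
replace slot 2: 2·(5+4) − (-1) = 19 → (5,19,4)

5,19,4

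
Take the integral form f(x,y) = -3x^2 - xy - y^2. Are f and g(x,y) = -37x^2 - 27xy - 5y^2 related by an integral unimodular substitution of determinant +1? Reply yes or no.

D₁ = -11, D₂ = -11
f is negative-definite; reduce −f:
−f: flip: (3,1,1)→(1,-1,3)
−f: translate: b→1 (≡-1 mod 2), so (1,-1,3)→(1,1,3)
−f: reduced (well bottom): (1,1,3) with a≤c, −a<b≤a
flip sign back: reduced form of f is (-1,-1,-3)
g is negative-definite; reduce −g:
−g: flip: (37,27,5)→(5,-27,37)
−g: translate: b→3 (≡-27 mod 10), so (5,-27,37)→(5,3,1)
−g: flip: (5,3,1)→(1,-3,5)
−g: translate: b→1 (≡-3 mod 2), so (1,-3,5)→(1,1,3)
−g: reduced (well bottom): (1,1,3) with a≤c, −a<b≤a
flip sign back: reduced form of g is (-1,-1,-3)
reduced forms (-1, -1, -3) vs (-1, -1, -3) ⇒ equivalent

yes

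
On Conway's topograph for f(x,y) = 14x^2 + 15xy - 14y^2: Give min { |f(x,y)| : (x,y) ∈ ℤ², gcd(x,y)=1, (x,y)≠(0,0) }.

river: ρ → (-14,13,15)
river: ρ → (15,17,-12)
river: ρ → (-12,31,1)
river: ρ → (1,31,-12)
river: ρ → (-12,17,15)
river: ρ → (15,13,-14)
river: ρ → (-14,15,14)
river: ρ → (14,13,-15)
river: ρ → (-15,17,12)
river: ρ → (12,31,-1)
river: ρ → (-1,31,12)
river: ρ → (12,17,-15)
river: ρ → (-15,13,14)
river: ρ → (14,15,-14)
closes: descent 0, river 14
min |a| on river = 1

1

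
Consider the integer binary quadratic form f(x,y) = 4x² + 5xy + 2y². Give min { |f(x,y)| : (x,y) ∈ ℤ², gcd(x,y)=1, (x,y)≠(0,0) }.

translate: b→-3 (≡5 mod 8), so (4,5,2)→(4,-3,1)
flip: (4,-3,1)→(1,3,4)
translate: b→1 (≡3 mod 2), so (1,3,4)→(1,1,2)
reduced (well bottom): (1,1,2) with a≤c, −a<b≤a
well minimum = a = 1

1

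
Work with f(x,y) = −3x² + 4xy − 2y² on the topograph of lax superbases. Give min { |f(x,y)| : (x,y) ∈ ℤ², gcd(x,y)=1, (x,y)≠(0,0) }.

translate: b→2 (≡-4 mod 6), so (3,-4,2)→(3,2,1)
flip: (3,2,1)→(1,-2,3)
translate: b→0 (≡-2 mod 2), so (1,-2,3)→(1,0,2)
reduced (well bottom): (1,0,2) with a≤c, −a<b≤a
well minimum |f| = |-1| = 1 (negative-definite)

1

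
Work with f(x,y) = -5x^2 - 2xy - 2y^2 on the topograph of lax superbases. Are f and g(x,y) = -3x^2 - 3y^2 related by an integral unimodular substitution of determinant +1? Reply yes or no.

D₁ = -36, D₂ = -36
f is negative-definite; reduce −f:
−f: flip: (5,2,2)→(2,-2,5)
−f: translate: b→2 (≡-2 mod 4), so (2,-2,5)→(2,2,5)
−f: reduced (well bottom): (2,2,5) with a≤c, −a<b≤a
flip sign back: reduced form of f is (-2,-2,-5)
g is negative-definite; reduce −g:
−g: reduced (well bottom): (3,0,3) with a≤c, −a<b≤a
flip sign back: reduced form of g is (-3,0,-3)
reduced forms (-2, -2, -5) vs (-3, 0, -3) ⇒ inequivalent

no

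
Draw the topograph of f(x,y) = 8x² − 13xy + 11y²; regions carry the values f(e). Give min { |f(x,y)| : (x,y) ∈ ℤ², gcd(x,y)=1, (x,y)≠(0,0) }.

translate: b→3 (≡-13 mod 16), so (8,-13,11)→(8,3,6)
flip: (8,3,6)→(6,-3,8)
reduced (well bottom): (6,-3,8) with a≤c, −a<b≤a
well minimum = a = 6

6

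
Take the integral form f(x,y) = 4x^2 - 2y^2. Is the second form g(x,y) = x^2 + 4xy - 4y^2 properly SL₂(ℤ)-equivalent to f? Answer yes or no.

D₁ = 32, D₂ = 32
river cycle of f (length 2): (-2, 4, 2), (2, 4, -2)
river cycle of g (length 2): (-4, 4, 1), (1, 4, -4)
cycles differ ⇒ inequivalent

no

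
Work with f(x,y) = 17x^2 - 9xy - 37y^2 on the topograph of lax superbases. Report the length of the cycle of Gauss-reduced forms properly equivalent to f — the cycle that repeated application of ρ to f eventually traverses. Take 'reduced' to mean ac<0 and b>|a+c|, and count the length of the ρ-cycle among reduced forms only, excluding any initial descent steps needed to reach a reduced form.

D = 2597, ⌊√D⌋ = 50
descent: ρ → (-37,9,17)
descent: ρ → (17,25,-29)  [lands on river]
river: ρ → (-29,33,13)
river: ρ → (13,45,-11)
river: ρ → (-11,43,17)
ρ-cycle length = 4 (tail of 2 descent steps not counted)

4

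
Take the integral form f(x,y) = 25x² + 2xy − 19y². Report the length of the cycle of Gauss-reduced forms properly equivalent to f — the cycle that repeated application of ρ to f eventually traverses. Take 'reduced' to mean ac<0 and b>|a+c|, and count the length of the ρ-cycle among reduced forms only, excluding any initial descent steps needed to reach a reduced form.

D = 1904, ⌊√D⌋ = 43
descent: ρ → (-19,36,8)  [lands on river]
river: ρ → (8,28,-35)
river: ρ → (-35,42,1)
river: ρ → (1,42,-35)
river: ρ → (-35,28,8)
river: ρ → (8,36,-19)
river: ρ → (-19,40,4)
river: ρ → (4,40,-19)
ρ-cycle length = 8 (tail of 1 descent step not counted)

8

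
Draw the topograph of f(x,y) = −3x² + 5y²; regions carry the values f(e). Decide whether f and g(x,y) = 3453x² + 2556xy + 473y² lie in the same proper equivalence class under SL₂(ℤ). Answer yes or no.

D₁ = 60, D₂ = 60
river cycle of f (length 2): (-3, 6, 2), (2, 6, -3)
river cycle of g (length 2): (-3, 6, 2), (2, 6, -3)
cycles coincide ⇒ equivalent

yes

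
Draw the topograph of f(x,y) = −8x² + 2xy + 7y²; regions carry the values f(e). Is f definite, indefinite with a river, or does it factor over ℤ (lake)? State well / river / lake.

D = b²−4ac = 2² − 4·(-8)·7 = 228
D > 0 non-square ⇒ indefinite ⇒ periodic river

river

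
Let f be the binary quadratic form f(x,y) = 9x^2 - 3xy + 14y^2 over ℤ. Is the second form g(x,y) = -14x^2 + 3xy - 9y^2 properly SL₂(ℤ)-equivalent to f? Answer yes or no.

D₁ = -495, D₂ = -495
f: reduced (well bottom): (9,-3,14) with a≤c, −a<b≤a
g is negative-definite; reduce −g:
−g: flip: (14,-3,9)→(9,3,14)
−g: reduced (well bottom): (9,3,14) with a≤c, −a<b≤a
flip sign back: reduced form of g is (-9,-3,-14)
reduced forms (9, -3, 14) vs (-9, -3, -14) ⇒ inequivalent

no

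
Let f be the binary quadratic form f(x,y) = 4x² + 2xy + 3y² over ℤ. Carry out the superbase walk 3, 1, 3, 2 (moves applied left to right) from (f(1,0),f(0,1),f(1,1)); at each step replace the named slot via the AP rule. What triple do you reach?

start (4,3,9) = (f(1,0),f(0,1),f(1,1))
replace slot 3: 2·(4+3) − 9 = 5 → (4,3,5)
replace slot 1: 2·(3+5) − 4 = 12 → (12,3,5)
replace slot 3: 2·(12+3) − 5 = 25 → (12,3,25)
replace slot 2: 2·(12+25) − 3 = 71 → (12,71,25)

12,71,25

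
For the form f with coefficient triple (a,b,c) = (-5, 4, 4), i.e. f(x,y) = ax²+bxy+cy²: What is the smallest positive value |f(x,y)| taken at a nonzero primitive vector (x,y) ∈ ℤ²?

river: ρ → (4,4,-5)
river: ρ → (-5,6,3)
river: ρ → (3,6,-5)
river: ρ → (-5,4,4)
closes: descent 0, river 4
min |a| on river = 3

3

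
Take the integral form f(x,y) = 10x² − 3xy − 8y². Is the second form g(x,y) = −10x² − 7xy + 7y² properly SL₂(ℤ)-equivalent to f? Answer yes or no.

D₁ = 329, D₂ = 329
river cycle of f (length 16): (-8, 3, 10), (10, 17, -1), (-1, 17, 10), (10, 3, -8), (-8, 13, 5), (5, 17, -2), (-2, 15, 13), (13, 11, -4), (-4, 13, 10), (10, 7, -7), … (6 more)
river cycle of g (length 16): (7, 7, -10), (-10, 13, 4), (4, 11, -13), (-13, 15, 2), (2, 17, -5), (-5, 13, 8), (8, 3, -10), (-10, 17, 1), (1, 17, -10), (-10, 3, 8), … (6 more)
cycles differ ⇒ inequivalent

no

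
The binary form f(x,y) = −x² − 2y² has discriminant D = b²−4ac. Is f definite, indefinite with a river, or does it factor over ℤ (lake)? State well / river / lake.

D = b²−4ac = 0² − 4·(-1)·(-2) = -8
D < 0 ⇒ definite ⇒ every region one sign ⇒ single well

well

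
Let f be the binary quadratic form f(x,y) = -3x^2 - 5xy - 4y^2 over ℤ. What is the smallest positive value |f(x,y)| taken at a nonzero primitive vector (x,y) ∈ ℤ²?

translate: b→-1 (≡5 mod 6), so (3,5,4)→(3,-1,2)
flip: (3,-1,2)→(2,1,3)
reduced (well bottom): (2,1,3) with a≤c, −a<b≤a
well minimum |f| = |-2| = 2 (negative-definite)

2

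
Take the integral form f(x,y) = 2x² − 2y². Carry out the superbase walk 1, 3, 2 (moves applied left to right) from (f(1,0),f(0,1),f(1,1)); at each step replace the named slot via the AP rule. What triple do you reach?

start (2,-2,0) = (f(1,0),f(0,1),f(1,1))
replace slot 1: 2·((-2)+0) − 2 = -6 → (-6,-2,0)
replace slot 3: 2·((-6)+(-2)) − 0 = -16 → (-6,-2,-16)
replace slot 2: 2·((-6)+(-16)) − (-2) = -42 → (-6,-42,-16)

-6,-42,-16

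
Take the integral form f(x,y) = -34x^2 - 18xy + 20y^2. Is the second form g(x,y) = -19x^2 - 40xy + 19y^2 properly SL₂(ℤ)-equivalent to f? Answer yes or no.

D₁ = 3044, D₂ = 3044
river cycle of f (length 14): (20, 18, -34), (-34, 50, 4), (4, 54, -8), (-8, 42, 40), (40, 38, -10), (-10, 42, 32), (32, 22, -20), (-20, 18, 34), (34, 50, -4), (-4, 54, 8), … (4 more)
river cycle of g (length 14): (19, 40, -19), (-19, 36, 23), (23, 10, -32), (-32, 54, 1), (1, 54, -32), (-32, 10, 23), (23, 36, -19), (-19, 40, 19), (19, 36, -23), (-23, 10, 32), … (4 more)
cycles differ ⇒ inequivalent

no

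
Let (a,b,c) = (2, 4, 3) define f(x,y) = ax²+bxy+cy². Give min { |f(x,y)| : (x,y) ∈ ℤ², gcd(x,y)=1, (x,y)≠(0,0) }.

translate: b→0 (≡4 mod 4), so (2,4,3)→(2,0,1)
flip: (2,0,1)→(1,0,2)
reduced (well bottom): (1,0,2) with a≤c, −a<b≤a
well minimum = a = 1

1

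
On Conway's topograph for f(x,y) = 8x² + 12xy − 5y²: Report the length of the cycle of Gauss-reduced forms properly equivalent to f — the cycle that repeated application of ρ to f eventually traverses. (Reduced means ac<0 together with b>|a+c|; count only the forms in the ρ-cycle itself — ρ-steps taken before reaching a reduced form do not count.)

D = 304, ⌊√D⌋ = 17
river: ρ → (-5,8,12)
river: ρ → (12,16,-1)
river: ρ → (-1,16,12)
river: ρ → (12,8,-5)
river: ρ → (-5,12,8)
river: ρ → (8,4,-9)
river: ρ → (-9,14,3)
river: ρ → (3,16,-4)
river: ρ → (-4,16,3)
river: ρ → (3,14,-9)
river: ρ → (-9,4,8)
river: ρ → (8,12,-5)
ρ-cycle length = 12 (tail of 0 descent steps not counted)

12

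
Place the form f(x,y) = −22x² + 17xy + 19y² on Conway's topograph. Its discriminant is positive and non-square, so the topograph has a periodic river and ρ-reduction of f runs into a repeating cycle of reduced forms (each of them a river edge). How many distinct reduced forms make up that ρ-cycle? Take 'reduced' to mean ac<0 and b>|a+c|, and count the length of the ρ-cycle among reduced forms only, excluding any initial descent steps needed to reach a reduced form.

D = 1961, ⌊√D⌋ = 44
river: ρ → (19,21,-20)
river: ρ → (-20,19,20)
river: ρ → (20,21,-19)
river: ρ → (-19,17,22)
river: ρ → (22,27,-14)
river: ρ → (-14,29,20)
river: ρ → (20,11,-23)
river: ρ → (-23,35,8)
river: ρ → (8,29,-35)
river: ρ → (-35,41,2)
river: ρ → (2,43,-14)
river: ρ → (-14,41,5)
river: ρ → (5,39,-22)
river: ρ → (-22,5,22)
river: ρ → (22,39,-5)
river: ρ → (-5,41,14)
river: ρ → (14,43,-2)
river: ρ → (-2,41,35)
river: ρ → (35,29,-8)
river: ρ → (-8,35,23)
river: ρ → (23,11,-20)
river: ρ → (-20,29,14)
river: ρ → (14,27,-22)
river: ρ → (-22,17,19)
ρ-cycle length = 24 (tail of 0 descent steps not counted)

24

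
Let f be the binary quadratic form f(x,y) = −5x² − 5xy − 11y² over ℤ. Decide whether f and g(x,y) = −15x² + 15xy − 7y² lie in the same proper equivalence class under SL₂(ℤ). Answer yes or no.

D₁ = -195, D₂ = -195
f is negative-definite; reduce −f:
−f: reduced (well bottom): (5,5,11) with a≤c, −a<b≤a
flip sign back: reduced form of f is (-5,-5,-11)
g is negative-definite; reduce −g:
−g: translate: b→15 (≡-15 mod 30), so (15,-15,7)→(15,15,7)
−g: flip: (15,15,7)→(7,-15,15)
−g: translate: b→-1 (≡-15 mod 14), so (7,-15,15)→(7,-1,7)
−g: flip: (7,-1,7)→(7,1,7)
−g: reduced (well bottom): (7,1,7) with a≤c, −a<b≤a
flip sign back: reduced form of g is (-7,-1,-7)
reduced forms (-5, -5, -11) vs (-7, -1, -7) ⇒ inequivalent

no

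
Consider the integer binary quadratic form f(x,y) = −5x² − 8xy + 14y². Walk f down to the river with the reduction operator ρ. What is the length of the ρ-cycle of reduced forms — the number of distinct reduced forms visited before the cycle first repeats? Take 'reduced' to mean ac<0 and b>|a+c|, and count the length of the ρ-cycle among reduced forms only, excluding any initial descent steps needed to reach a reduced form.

D = 344, ⌊√D⌋ = 18
descent: ρ → (14,8,-5)
descent: ρ → (-5,12,10)  [lands on river]
river: ρ → (10,8,-7)
river: ρ → (-7,6,11)
river: ρ → (11,16,-2)
river: ρ → (-2,16,11)
river: ρ → (11,6,-7)
river: ρ → (-7,8,10)
river: ρ → (10,12,-5)
river: ρ → (-5,18,1)
river: ρ → (1,18,-5)
ρ-cycle length = 10 (tail of 2 descent steps not counted)

10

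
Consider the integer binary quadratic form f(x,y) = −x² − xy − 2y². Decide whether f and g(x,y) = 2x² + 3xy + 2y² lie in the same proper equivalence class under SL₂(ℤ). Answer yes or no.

D₁ = -7, D₂ = -7
f is negative-definite; reduce −f:
−f: reduced (well bottom): (1,1,2) with a≤c, −a<b≤a
flip sign back: reduced form of f is (-1,-1,-2)
g: translate: b→-1 (≡3 mod 4), so (2,3,2)→(2,-1,1)
g: flip: (2,-1,1)→(1,1,2)
g: reduced (well bottom): (1,1,2) with a≤c, −a<b≤a
reduced forms (-1, -1, -2) vs (1, 1, 2) ⇒ inequivalent

no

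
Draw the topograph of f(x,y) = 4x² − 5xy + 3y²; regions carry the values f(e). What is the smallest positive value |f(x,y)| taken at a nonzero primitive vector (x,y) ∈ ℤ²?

translate: b→3 (≡-5 mod 8), so (4,-5,3)→(4,3,2)
flip: (4,3,2)→(2,-3,4)
translate: b→1 (≡-3 mod 4), so (2,-3,4)→(2,1,3)
reduced (well bottom): (2,1,3) with a≤c, −a<b≤a
well minimum = a = 2

2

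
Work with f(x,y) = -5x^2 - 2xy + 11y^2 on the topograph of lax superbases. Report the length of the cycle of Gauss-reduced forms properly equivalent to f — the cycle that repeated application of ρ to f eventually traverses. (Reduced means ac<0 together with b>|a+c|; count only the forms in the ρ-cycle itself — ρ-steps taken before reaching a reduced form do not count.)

D = 224, ⌊√D⌋ = 14
descent: ρ → (11,2,-5)
descent: ρ → (-5,8,8)  [lands on river]
river: ρ → (8,8,-5)
river: ρ → (-5,12,4)
river: ρ → (4,12,-5)
ρ-cycle length = 4 (tail of 2 descent steps not counted)

4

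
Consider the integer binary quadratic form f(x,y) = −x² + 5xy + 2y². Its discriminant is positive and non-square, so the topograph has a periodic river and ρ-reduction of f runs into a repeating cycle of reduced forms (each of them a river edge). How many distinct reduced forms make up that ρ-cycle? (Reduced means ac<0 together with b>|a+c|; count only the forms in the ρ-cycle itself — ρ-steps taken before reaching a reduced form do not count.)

D = 33, ⌊√D⌋ = 5
river: ρ → (2,3,-3)
river: ρ → (-3,3,2)
river: ρ → (2,5,-1)
river: ρ → (-1,5,2)
ρ-cycle length = 4 (tail of 0 descent steps not counted)

4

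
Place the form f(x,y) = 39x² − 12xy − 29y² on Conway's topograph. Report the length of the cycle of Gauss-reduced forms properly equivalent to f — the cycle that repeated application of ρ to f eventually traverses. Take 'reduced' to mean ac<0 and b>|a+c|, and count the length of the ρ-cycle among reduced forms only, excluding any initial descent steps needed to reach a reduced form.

D = 4668, ⌊√D⌋ = 68
descent: ρ → (-29,12,39)  [lands on river]
river: ρ → (39,66,-2)
river: ρ → (-2,66,39)
river: ρ → (39,12,-29)
river: ρ → (-29,46,22)
river: ρ → (22,42,-33)
river: ρ → (-33,24,31)
river: ρ → (31,38,-26)
river: ρ → (-26,66,3)
river: ρ → (3,66,-26)
river: ρ → (-26,38,31)
river: ρ → (31,24,-33)
river: ρ → (-33,42,22)
river: ρ → (22,46,-29)
ρ-cycle length = 14 (tail of 1 descent step not counted)

14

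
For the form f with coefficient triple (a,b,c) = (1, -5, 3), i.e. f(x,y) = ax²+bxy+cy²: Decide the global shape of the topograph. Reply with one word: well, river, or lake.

D = b²−4ac = (-5)² − 4·1·3 = 13
D > 0 non-square ⇒ indefinite ⇒ periodic river

river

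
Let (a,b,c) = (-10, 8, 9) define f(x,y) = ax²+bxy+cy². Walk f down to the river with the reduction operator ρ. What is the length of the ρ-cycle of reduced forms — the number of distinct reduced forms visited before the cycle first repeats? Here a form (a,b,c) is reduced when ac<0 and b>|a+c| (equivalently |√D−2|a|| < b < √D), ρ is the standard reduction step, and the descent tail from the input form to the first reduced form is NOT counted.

D = 424, ⌊√D⌋ = 20
river: ρ → (9,10,-9)
river: ρ → (-9,8,10)
river: ρ → (10,12,-7)
river: ρ → (-7,16,6)
river: ρ → (6,20,-1)
river: ρ → (-1,20,6)
river: ρ → (6,16,-7)
river: ρ → (-7,12,10)
river: ρ → (10,8,-9)
river: ρ → (-9,10,9)
river: ρ → (9,8,-10)
river: ρ → (-10,12,7)
river: ρ → (7,16,-6)
river: ρ → (-6,20,1)
river: ρ → (1,20,-6)
river: ρ → (-6,16,7)
river: ρ → (7,12,-10)
river: ρ → (-10,8,9)
ρ-cycle length = 18 (tail of 0 descent steps not counted)

18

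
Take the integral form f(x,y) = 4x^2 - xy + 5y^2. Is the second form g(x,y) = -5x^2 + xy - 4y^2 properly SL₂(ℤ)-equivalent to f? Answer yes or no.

D₁ = -79, D₂ = -79
f: reduced (well bottom): (4,-1,5) with a≤c, −a<b≤a
g is negative-definite; reduce −g:
−g: flip: (5,-1,4)→(4,1,5)
−g: reduced (well bottom): (4,1,5) with a≤c, −a<b≤a
flip sign back: reduced form of g is (-4,-1,-5)
reduced forms (4, -1, 5) vs (-4, -1, -5) ⇒ inequivalent

no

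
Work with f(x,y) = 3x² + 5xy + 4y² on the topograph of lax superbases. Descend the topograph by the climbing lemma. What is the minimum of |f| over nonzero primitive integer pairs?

translate: b→-1 (≡5 mod 6), so (3,5,4)→(3,-1,2)
flip: (3,-1,2)→(2,1,3)
reduced (well bottom): (2,1,3) with a≤c, −a<b≤a
well minimum = a = 2

2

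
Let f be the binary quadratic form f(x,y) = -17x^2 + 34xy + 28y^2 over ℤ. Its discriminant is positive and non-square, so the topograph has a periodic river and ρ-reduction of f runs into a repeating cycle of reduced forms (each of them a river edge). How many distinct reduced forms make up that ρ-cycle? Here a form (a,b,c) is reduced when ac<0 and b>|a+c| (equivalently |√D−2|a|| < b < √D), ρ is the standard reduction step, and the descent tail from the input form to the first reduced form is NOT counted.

D = 3060, ⌊√D⌋ = 55
river: ρ → (28,22,-23)
river: ρ → (-23,24,27)
river: ρ → (27,30,-20)
river: ρ → (-20,50,7)
river: ρ → (7,48,-27)
river: ρ → (-27,6,28)
river: ρ → (28,50,-5)
river: ρ → (-5,50,28)
river: ρ → (28,6,-27)
river: ρ → (-27,48,7)
river: ρ → (7,50,-20)
river: ρ → (-20,30,27)
river: ρ → (27,24,-23)
river: ρ → (-23,22,28)
river: ρ → (28,34,-17)
river: ρ → (-17,34,28)
ρ-cycle length = 16 (tail of 0 descent steps not counted)

16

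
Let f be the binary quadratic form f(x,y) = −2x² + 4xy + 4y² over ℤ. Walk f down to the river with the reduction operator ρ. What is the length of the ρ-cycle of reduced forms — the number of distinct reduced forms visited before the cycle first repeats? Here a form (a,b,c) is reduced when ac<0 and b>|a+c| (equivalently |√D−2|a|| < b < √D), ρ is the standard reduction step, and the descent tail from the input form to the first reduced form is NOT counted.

D = 48, ⌊√D⌋ = 6
river: ρ → (4,4,-2)
river: ρ → (-2,4,4)
ρ-cycle length = 2 (tail of 0 descent steps not counted)

2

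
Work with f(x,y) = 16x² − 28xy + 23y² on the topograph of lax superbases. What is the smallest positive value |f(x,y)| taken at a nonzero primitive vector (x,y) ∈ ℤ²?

translate: b→4 (≡-28 mod 32), so (16,-28,23)→(16,4,11)
flip: (16,4,11)→(11,-4,16)
reduced (well bottom): (11,-4,16) with a≤c, −a<b≤a
well minimum = a = 11

11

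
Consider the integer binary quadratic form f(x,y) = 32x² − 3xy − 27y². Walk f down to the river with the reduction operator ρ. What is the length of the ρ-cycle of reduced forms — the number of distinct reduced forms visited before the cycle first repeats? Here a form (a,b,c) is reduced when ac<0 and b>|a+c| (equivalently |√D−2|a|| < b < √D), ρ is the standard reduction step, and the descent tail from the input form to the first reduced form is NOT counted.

D = 3465, ⌊√D⌋ = 58
descent: ρ → (-27,57,2)  [lands on river]
river: ρ → (2,55,-55)
river: ρ → (-55,55,2)
river: ρ → (2,57,-27)
river: ρ → (-27,51,8)
river: ρ → (8,45,-45)
river: ρ → (-45,45,8)
river: ρ → (8,51,-27)
ρ-cycle length = 8 (tail of 1 descent step not counted)

8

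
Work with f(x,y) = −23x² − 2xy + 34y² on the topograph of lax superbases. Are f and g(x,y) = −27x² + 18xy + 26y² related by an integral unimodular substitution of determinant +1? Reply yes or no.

D₁ = 3132, D₂ = 3132
river cycle of f (length 4): (-23, 44, 13), (13, 34, -38), (-38, 42, 9), (9, 48, -23)
river cycle of g (length 6): (26, 34, -19), (-19, 42, 18), (18, 30, -31), (-31, 32, 17), (17, 36, -27), (-27, 18, 26)
cycles differ ⇒ inequivalent

no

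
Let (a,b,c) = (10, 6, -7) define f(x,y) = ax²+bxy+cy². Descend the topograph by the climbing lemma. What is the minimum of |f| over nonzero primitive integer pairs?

river: ρ → (-7,8,9)
river: ρ → (9,10,-6)
river: ρ → (-6,14,5)
river: ρ → (5,16,-3)
river: ρ → (-3,14,10)
river: ρ → (10,6,-7)
closes: descent 0, river 6
min |a| on river = 3

3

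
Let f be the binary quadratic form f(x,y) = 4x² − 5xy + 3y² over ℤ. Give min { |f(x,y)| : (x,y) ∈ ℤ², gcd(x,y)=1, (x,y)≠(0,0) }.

translate: b→3 (≡-5 mod 8), so (4,-5,3)→(4,3,2)
flip: (4,3,2)→(2,-3,4)
translate: b→1 (≡-3 mod 4), so (2,-3,4)→(2,1,3)
reduced (well bottom): (2,1,3) with a≤c, −a<b≤a
well minimum = a = 2

2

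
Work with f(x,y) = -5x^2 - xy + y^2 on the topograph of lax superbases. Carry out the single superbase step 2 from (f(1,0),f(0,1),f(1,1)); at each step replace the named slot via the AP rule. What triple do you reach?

start (-5,1,-5) = (f(1,0),f(0,1),f(1,1))
replace slot 2: 2·((-5)+(-5)) − 1 = -21 → (-5,-21,-5)

-5,-21,-5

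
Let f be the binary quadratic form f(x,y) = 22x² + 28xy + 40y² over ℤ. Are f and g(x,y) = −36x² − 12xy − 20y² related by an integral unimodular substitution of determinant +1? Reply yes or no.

D₁ = -2736, D₂ = -2736
f: translate: b→-16 (≡28 mod 44), so (22,28,40)→(22,-16,34)
f: reduced (well bottom): (22,-16,34) with a≤c, −a<b≤a
g is negative-definite; reduce −g:
−g: flip: (36,12,20)→(20,-12,36)
−g: reduced (well bottom): (20,-12,36) with a≤c, −a<b≤a
flip sign back: reduced form of g is (-20,12,-36)
reduced forms (22, -16, 34) vs (-20, 12, -36) ⇒ inequivalent

no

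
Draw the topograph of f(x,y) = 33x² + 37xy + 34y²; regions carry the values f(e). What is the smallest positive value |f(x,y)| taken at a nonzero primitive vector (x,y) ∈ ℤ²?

translate: b→-29 (≡37 mod 66), so (33,37,34)→(33,-29,30)
flip: (33,-29,30)→(30,29,33)
reduced (well bottom): (30,29,33) with a≤c, −a<b≤a
well minimum = a = 30

30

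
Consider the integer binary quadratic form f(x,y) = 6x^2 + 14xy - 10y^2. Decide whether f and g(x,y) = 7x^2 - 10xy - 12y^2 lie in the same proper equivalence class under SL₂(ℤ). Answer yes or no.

D₁ = 436, D₂ = 436
river cycle of f (length 14): (-10, 6, 10), (10, 14, -6), (-6, 10, 14), (14, 18, -2), (-2, 18, 14), (14, 10, -6), (-6, 14, 10), (10, 6, -10), (-10, 14, 6), (6, 10, -14), … (4 more)
river cycle of g (length 30): (-12, 10, 7), (7, 18, -4), (-4, 14, 15), (15, 16, -3), (-3, 20, 3), (3, 16, -15), (-15, 14, 4), (4, 18, -7), (-7, 10, 12), (12, 14, -5), … (20 more)
cycles differ ⇒ inequivalent

no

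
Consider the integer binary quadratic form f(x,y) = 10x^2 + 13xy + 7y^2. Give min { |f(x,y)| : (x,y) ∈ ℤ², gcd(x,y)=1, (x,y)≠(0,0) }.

translate: b→-7 (≡13 mod 20), so (10,13,7)→(10,-7,4)
flip: (10,-7,4)→(4,7,10)
translate: b→-1 (≡7 mod 8), so (4,7,10)→(4,-1,7)
reduced (well bottom): (4,-1,7) with a≤c, −a<b≤a
well minimum = a = 4

4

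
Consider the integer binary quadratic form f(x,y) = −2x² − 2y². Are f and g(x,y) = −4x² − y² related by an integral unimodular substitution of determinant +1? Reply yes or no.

D₁ = -16, D₂ = -16
f is negative-definite; reduce −f:
−f: reduced (well bottom): (2,0,2) with a≤c, −a<b≤a
flip sign back: reduced form of f is (-2,0,-2)
g is negative-definite; reduce −g:
−g: flip: (4,0,1)→(1,0,4)
−g: reduced (well bottom): (1,0,4) with a≤c, −a<b≤a
flip sign back: reduced form of g is (-1,0,-4)
reduced forms (-2, 0, -2) vs (-1, 0, -4) ⇒ inequivalent

no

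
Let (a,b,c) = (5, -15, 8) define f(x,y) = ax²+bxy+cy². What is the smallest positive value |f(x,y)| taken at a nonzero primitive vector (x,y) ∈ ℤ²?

descent: ρ → (8,-1,-2)
descent: ρ → (-2,5,5)  [lands on river]
river: ρ → (5,5,-2)
river: ρ → (-2,7,2)
river: ρ → (2,5,-5)
river: ρ → (-5,5,2)
river: ρ → (2,7,-2)
closes: descent 2, river 6
min |a| on river = 2

2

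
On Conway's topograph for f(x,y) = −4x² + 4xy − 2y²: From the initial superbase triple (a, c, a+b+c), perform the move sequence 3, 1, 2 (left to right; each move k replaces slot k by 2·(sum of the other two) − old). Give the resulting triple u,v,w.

start (-4,-2,-2) = (f(1,0),f(0,1),f(1,1))
replace slot 3: 2·((-4)+(-2)) − (-2) = -10 → (-4,-2,-10)
replace slot 1: 2·((-2)+(-10)) − (-4) = -20 → (-20,-2,-10)
replace slot 2: 2·((-20)+(-10)) − (-2) = -58 → (-20,-58,-10)

-20,-58,-10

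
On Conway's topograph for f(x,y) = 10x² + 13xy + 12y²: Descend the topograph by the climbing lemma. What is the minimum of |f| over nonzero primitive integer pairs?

translate: b→-7 (≡13 mod 20), so (10,13,12)→(10,-7,9)
flip: (10,-7,9)→(9,7,10)
reduced (well bottom): (9,7,10) with a≤c, −a<b≤a
well minimum = a = 9

9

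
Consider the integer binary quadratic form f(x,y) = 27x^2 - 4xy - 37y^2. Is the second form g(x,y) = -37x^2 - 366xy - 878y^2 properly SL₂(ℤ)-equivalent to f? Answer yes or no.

D₁ = 4012, D₂ = 4012
river cycle of f (length 6): (27, 50, -14), (-14, 62, 3), (3, 58, -54), (-54, 50, 7), (7, 62, -6), (-6, 58, 27)
river cycle of g (length 6): (27, 50, -14), (-14, 62, 3), (3, 58, -54), (-54, 50, 7), (7, 62, -6), (-6, 58, 27)
cycles coincide ⇒ equivalent

yes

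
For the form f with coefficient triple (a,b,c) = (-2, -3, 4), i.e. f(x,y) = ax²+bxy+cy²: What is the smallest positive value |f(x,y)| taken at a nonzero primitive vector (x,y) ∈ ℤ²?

descent: ρ → (4,3,-2)  [lands on river]
river: ρ → (-2,5,2)
river: ρ → (2,3,-4)
river: ρ → (-4,5,1)
river: ρ → (1,5,-4)
river: ρ → (-4,3,2)
river: ρ → (2,5,-2)
river: ρ → (-2,3,4)
river: ρ → (4,5,-1)
river: ρ → (-1,5,4)
closes: descent 1, river 10
min |a| on river = 1

1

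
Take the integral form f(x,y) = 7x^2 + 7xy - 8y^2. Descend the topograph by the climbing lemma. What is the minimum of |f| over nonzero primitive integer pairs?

river: ρ → (-8,9,6)
river: ρ → (6,15,-2)
river: ρ → (-2,13,13)
river: ρ → (13,13,-2)
river: ρ → (-2,15,6)
river: ρ → (6,9,-8)
river: ρ → (-8,7,7)
river: ρ → (7,7,-8)
closes: descent 0, river 8
min |a| on river = 2

2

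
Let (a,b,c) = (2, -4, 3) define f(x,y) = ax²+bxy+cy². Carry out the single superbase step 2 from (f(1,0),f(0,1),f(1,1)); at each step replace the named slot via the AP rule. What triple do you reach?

start (2,3,1) = (f(1,0),f(0,1),f(1,1))
replace slot 2: 2·(2+1) − 3 = 3 → (2,3,1)

2,3,1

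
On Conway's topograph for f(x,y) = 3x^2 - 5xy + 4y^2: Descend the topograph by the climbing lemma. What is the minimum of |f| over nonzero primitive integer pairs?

translate: b→1 (≡-5 mod 6), so (3,-5,4)→(3,1,2)
flip: (3,1,2)→(2,-1,3)
reduced (well bottom): (2,-1,3) with a≤c, −a<b≤a
well minimum = a = 2

2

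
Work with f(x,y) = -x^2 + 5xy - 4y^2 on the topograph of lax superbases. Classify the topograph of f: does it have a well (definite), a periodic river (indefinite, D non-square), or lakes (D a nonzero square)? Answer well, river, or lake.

D = b²−4ac = 5² − 4·(-1)·(-4) = 9
D = 3² is a perfect square ⇒ form factors over ℤ ⇒ lakes

lake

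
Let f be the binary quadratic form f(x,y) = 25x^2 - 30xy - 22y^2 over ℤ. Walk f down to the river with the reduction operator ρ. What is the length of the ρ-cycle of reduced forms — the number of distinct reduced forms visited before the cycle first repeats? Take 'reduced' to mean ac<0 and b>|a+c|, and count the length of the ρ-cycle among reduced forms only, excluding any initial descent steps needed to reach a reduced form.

D = 3100, ⌊√D⌋ = 55
descent: ρ → (-22,30,25)  [lands on river]
river: ρ → (25,20,-27)
river: ρ → (-27,34,18)
river: ρ → (18,38,-23)
river: ρ → (-23,54,2)
river: ρ → (2,54,-23)
river: ρ → (-23,38,18)
river: ρ → (18,34,-27)
river: ρ → (-27,20,25)
river: ρ → (25,30,-22)
river: ρ → (-22,14,33)
river: ρ → (33,52,-3)
river: ρ → (-3,50,50)
river: ρ → (50,50,-3)
river: ρ → (-3,52,33)
river: ρ → (33,14,-22)
ρ-cycle length = 16 (tail of 1 descent step not counted)

16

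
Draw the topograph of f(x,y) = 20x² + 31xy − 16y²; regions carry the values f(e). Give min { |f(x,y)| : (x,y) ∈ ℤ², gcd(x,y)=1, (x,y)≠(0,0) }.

river: ρ → (-16,33,18)
river: ρ → (18,39,-10)
river: ρ → (-10,41,14)
river: ρ → (14,43,-7)
river: ρ → (-7,41,20)
river: ρ → (20,39,-9)
river: ρ → (-9,33,32)
river: ρ → (32,31,-10)
river: ρ → (-10,29,35)
river: ρ → (35,41,-4)
river: ρ → (-4,47,2)
river: ρ → (2,45,-27)
river: ρ → (-27,9,20)
river: ρ → (20,31,-16)
closes: descent 0, river 14
min |a| on river = 2

2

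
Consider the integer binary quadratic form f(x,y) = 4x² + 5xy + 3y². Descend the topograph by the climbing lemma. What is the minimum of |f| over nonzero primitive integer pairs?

translate: b→-3 (≡5 mod 8), so (4,5,3)→(4,-3,2)
flip: (4,-3,2)→(2,3,4)
translate: b→-1 (≡3 mod 4), so (2,3,4)→(2,-1,3)
reduced (well bottom): (2,-1,3) with a≤c, −a<b≤a
well minimum = a = 2

2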